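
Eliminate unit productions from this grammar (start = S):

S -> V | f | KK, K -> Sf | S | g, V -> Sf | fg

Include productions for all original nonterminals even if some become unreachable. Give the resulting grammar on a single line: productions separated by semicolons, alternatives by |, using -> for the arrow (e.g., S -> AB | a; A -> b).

Unit productions: K->S, S->V.
Unit pairs (A ⇒* B via units): (K,S), (K,V), (S,V).
S: inherits non-unit rules of {S, V} → KK | Sf | f | fg.
K: inherits non-unit rules of {K, S, V} → KK | Sf | f | fg | g.
V: inherits non-unit rules of {V} → Sf | fg.

S -> f | KK | Sf | fg; K -> f | g | KK | Sf | fg; V -> Sf | fg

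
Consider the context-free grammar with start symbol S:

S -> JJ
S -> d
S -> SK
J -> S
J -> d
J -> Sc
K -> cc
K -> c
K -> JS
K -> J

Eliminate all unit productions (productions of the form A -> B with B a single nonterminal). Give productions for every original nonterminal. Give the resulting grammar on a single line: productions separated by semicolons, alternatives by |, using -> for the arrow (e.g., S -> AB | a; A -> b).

Unit productions: J->S, K->J.
Unit pairs (A ⇒* B via units): (J,S), (K,J), (K,S).
S: inherits non-unit rules of {S} → JJ | SK | d.
J: inherits non-unit rules of {J, S} → JJ | SK | Sc | d.
K: inherits non-unit rules of {J, K, S} → JJ | JS | SK | Sc | c | cc | d.

S -> d | JJ | SK; J -> d | JJ | SK | Sc; K -> c | d | JJ | JS | SK | Sc | cc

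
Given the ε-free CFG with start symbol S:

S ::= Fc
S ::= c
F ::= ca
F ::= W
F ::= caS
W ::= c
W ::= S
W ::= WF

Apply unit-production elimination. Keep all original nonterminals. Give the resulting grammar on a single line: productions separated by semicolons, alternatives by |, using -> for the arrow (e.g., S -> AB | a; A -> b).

Unit productions: F->W, W->S.
Unit pairs (A ⇒* B via units): (F,S), (F,W), (W,S).
S: inherits non-unit rules of {S} → Fc | c.
F: inherits non-unit rules of {F, S, W} → Fc | WF | c | ca | caS.
W: inherits non-unit rules of {S, W} → Fc | WF | c.

S -> c | Fc; F -> c | Fc | WF | ca | caS; W -> c | Fc | WF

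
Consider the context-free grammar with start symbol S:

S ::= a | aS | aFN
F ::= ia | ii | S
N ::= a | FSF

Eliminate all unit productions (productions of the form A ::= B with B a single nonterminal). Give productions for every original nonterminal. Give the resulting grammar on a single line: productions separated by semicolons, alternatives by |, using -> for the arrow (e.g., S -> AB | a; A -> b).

S -> a | aS | aFN; F -> a | aS | ia | ii | aFN; N -> a | FSF

Unit productions: F->S.
Unit pairs (A ⇒* B via units): (F,S).
S: inherits non-unit rules of {S} → a | aFN | aS.
F: inherits non-unit rules of {F, S} → a | aFN | aS | ia | ii.
N: inherits non-unit rules of {N} → FSF | a.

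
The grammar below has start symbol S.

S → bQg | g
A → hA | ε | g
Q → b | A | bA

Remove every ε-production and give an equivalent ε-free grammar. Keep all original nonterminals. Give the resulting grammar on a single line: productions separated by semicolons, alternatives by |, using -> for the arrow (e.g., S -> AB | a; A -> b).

S -> g | bg | bQg; A -> g | h | hA; Q -> A | b | bA

Nullable set: {A, Q}.
S -> bQg: Q nullable, giving bQg | bg.
Drop A -> ε.
A -> hA: A nullable, giving h | hA.
Q -> A: A nullable, giving A.
Q -> bA: A nullable, giving b | bA.
Unchanged (no nullable symbols): S -> g; A -> g; Q -> b.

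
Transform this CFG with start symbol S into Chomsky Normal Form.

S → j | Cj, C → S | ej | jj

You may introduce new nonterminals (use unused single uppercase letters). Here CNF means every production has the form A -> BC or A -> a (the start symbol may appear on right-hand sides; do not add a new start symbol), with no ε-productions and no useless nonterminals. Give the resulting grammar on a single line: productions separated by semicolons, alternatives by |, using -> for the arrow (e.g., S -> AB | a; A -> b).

No ε-productions.
After unit-elimination: S -> j | Cj; C -> j | Cj | ej | jj.
TERM: introduce B -> e, A -> j and substitute in every rule of length ≥2.

S -> j | CA; A -> j; B -> e; C -> j | AA | BA | CA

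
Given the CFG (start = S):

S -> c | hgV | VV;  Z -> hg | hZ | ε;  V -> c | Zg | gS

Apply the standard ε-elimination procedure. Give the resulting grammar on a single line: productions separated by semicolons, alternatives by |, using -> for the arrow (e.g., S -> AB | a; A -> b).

S -> c | VV | hgV; V -> c | g | Zg | gS; Z -> h | hZ | hg

Nullable set: {Z}.
V -> Zg: Z nullable, giving Zg | g.
Drop Z -> ε.
Z -> hZ: Z nullable, giving h | hZ.
Unchanged (no nullable symbols): S -> VV; S -> c; S -> hgV; V -> c; V -> gS; Z -> hg.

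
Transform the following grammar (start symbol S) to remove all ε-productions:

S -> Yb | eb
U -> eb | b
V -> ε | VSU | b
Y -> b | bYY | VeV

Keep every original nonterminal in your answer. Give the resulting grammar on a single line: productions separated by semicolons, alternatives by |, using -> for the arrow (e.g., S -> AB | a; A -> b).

S -> Yb | eb; U -> b | eb; V -> b | SU | VSU; Y -> b | e | Ve | eV | VeV | bYY

Nullable set: {V}.
Drop V -> ε.
V -> VSU: V nullable, giving SU | VSU.
Y -> VeV: V, V nullable, giving Ve | VeV | e | eV.
Unchanged (no nullable symbols): S -> Yb; S -> eb; U -> b; U -> eb; V -> b; Y -> b; Y -> bYY.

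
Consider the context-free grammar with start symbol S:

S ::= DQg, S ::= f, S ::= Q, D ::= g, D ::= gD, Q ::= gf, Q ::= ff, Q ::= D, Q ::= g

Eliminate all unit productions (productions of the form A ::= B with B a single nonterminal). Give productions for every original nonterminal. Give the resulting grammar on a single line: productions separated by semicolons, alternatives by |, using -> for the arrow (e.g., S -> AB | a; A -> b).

Unit productions: Q->D, S->Q.
Unit pairs (A ⇒* B via units): (Q,D), (S,D), (S,Q).
S: inherits non-unit rules of {D, Q, S} → DQg | f | ff | g | gD | gf.
D: inherits non-unit rules of {D} → g | gD.
Q: inherits non-unit rules of {D, Q} → ff | g | gD | gf.

S -> f | g | ff | gD | gf | DQg; D -> g | gD; Q -> g | ff | gD | gf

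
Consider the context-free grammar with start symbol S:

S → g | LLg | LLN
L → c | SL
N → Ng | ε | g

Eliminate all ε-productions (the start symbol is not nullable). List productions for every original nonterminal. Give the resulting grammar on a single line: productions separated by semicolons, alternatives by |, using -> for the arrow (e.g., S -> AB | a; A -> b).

S -> g | LL | LLN | LLg; L -> c | SL; N -> g | Ng

Nullable set: {N}.
S -> LLN: N nullable, giving LL | LLN.
Drop N -> ε.
N -> Ng: N nullable, giving Ng | g.
Unchanged (no nullable symbols): S -> LLg; S -> g; L -> SL; L -> c; N -> g.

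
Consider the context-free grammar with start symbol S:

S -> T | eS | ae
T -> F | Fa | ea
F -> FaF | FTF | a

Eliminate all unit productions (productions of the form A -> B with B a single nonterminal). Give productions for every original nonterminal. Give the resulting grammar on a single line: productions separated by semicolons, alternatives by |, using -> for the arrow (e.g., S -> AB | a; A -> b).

Unit productions: S->T, T->F.
Unit pairs (A ⇒* B via units): (S,F), (S,T), (T,F).
S: inherits non-unit rules of {F, S, T} → FTF | Fa | FaF | a | ae | eS | ea.
F: inherits non-unit rules of {F} → FTF | FaF | a.
T: inherits non-unit rules of {F, T} → FTF | Fa | FaF | a | ea.

S -> a | Fa | ae | eS | ea | FTF | FaF; F -> a | FTF | FaF; T -> a | Fa | ea | FTF | FaF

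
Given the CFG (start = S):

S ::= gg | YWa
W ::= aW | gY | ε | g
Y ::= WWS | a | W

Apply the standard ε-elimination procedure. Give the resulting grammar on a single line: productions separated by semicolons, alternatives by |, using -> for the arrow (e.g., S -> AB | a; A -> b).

S -> a | Wa | Ya | gg | YWa; W -> a | g | aW | gY; Y -> S | W | a | WS | WWS

Nullable set: {W, Y}.
S -> YWa: Y, W nullable, giving Wa | YWa | Ya | a.
Drop W -> ε.
W -> aW: W nullable, giving a | aW.
W -> gY: Y nullable, giving g | gY.
Y -> W: W nullable, giving W.
Y -> WWS: W, W nullable, giving S | WS | WWS.
Unchanged (no nullable symbols): S -> gg; W -> g; Y -> a.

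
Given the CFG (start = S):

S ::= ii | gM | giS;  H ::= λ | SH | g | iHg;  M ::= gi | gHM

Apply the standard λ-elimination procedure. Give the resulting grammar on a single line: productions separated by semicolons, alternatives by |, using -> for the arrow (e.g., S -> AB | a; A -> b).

Nullable set: {H}.
Drop H -> λ.
H -> SH: H nullable, giving S | SH.
H -> iHg: H nullable, giving iHg | ig.
M -> gHM: H nullable, giving gHM | gM.
Unchanged (no nullable symbols): S -> gM; S -> giS; S -> ii; H -> g; M -> gi.

S -> gM | ii | giS; H -> S | g | SH | ig | iHg; M -> gM | gi | gHM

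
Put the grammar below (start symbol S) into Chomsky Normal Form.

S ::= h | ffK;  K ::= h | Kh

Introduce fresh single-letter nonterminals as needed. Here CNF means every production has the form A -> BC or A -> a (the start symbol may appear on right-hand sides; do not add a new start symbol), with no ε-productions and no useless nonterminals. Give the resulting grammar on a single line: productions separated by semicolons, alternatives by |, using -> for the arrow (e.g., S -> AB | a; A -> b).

No ε-productions.
No unit productions to eliminate.
TERM: introduce B -> f, A -> h and substitute in every rule of length ≥2.
BIN: S -> BBK becomes S -> BC, C -> BK.

S -> h | BC; A -> h; B -> f; C -> BK; K -> h | KA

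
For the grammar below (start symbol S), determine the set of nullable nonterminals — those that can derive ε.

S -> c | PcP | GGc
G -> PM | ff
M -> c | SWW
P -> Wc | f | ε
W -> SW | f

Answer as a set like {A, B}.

{P}

Directly nullable (have an ε-rule): {P}.
Not nullable: G, M, S, W — each has a terminal in every rule's right-hand side or depends on a non-nullable symbol.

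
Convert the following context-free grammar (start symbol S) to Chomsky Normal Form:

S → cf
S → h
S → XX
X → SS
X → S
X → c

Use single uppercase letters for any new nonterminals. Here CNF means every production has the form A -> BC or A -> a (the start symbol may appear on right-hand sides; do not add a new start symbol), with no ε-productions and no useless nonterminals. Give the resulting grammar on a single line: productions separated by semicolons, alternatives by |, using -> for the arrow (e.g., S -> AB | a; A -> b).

No ε-productions.
After unit-elimination: S -> h | XX | cf; X -> c | h | SS | XX | cf.
TERM: introduce A -> c, B -> f and substitute in every rule of length ≥2.

S -> h | AB | XX; A -> c; B -> f; X -> c | h | AB | SS | XX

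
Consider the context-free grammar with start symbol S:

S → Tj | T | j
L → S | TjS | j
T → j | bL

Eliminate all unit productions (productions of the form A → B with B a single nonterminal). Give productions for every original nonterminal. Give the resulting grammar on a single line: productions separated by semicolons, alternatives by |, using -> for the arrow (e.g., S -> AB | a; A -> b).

S -> j | Tj | bL; L -> j | Tj | bL | TjS; T -> j | bL

Unit productions: L->S, S->T.
Unit pairs (A ⇒* B via units): (L,S), (L,T), (S,T).
S: inherits non-unit rules of {S, T} → Tj | bL | j.
L: inherits non-unit rules of {L, S, T} → Tj | TjS | bL | j.
T: inherits non-unit rules of {T} → bL | j.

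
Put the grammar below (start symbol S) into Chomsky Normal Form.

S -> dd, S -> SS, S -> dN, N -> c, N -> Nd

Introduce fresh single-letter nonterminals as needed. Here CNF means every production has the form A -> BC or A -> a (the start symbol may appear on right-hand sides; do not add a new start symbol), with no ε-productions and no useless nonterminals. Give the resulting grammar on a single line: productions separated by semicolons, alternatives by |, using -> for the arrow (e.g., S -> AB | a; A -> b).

No ε-productions.
No unit productions to eliminate.
TERM: introduce A -> d and substitute in every rule of length ≥2.

S -> AA | AN | SS; A -> d; N -> c | NA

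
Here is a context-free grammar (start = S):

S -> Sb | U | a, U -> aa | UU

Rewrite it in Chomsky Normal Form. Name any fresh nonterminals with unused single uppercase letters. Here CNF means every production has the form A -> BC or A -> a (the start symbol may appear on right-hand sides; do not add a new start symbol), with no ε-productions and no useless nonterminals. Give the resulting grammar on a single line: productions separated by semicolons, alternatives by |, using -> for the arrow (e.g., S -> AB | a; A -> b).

No ε-productions.
After unit-elimination: S -> a | Sb | UU | aa; U -> UU | aa.
TERM: introduce B -> a, A -> b and substitute in every rule of length ≥2.

S -> a | BB | SA | UU; A -> b; B -> a; U -> BB | UU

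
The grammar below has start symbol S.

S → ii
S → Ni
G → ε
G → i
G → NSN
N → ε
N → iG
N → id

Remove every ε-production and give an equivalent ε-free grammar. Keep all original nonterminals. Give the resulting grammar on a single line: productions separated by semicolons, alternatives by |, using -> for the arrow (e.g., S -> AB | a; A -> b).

Nullable set: {G, N}.
S -> Ni: N nullable, giving Ni | i.
Drop G -> ε.
G -> NSN: N, N nullable, giving NS | NSN | S | SN.
Drop N -> ε.
N -> iG: G nullable, giving i | iG.
Unchanged (no nullable symbols): S -> ii; G -> i; N -> id.

S -> i | Ni | ii; G -> S | i | NS | SN | NSN; N -> i | iG | id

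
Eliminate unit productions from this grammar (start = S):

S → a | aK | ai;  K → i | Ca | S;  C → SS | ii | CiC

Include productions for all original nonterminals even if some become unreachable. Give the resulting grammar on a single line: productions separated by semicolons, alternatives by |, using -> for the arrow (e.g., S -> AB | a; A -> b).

Unit productions: K->S.
Unit pairs (A ⇒* B via units): (K,S).
S: inherits non-unit rules of {S} → a | aK | ai.
C: inherits non-unit rules of {C} → CiC | SS | ii.
K: inherits non-unit rules of {K, S} → Ca | a | aK | ai | i.

S -> a | aK | ai; C -> SS | ii | CiC; K -> a | i | Ca | aK | ai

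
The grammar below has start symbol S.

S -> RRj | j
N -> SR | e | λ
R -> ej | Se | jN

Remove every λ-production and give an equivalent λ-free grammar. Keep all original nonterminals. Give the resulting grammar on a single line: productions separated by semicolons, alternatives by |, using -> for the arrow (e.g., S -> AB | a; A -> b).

S -> j | RRj; N -> e | SR; R -> j | Se | ej | jN

Nullable set: {N}.
Drop N -> λ.
R -> jN: N nullable, giving j | jN.
Unchanged (no nullable symbols): S -> RRj; S -> j; N -> SR; N -> e; R -> Se; R -> ej.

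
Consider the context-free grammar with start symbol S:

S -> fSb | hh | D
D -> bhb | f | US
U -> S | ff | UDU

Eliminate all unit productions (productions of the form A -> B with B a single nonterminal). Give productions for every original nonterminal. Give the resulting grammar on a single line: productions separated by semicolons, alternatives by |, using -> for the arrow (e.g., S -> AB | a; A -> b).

S -> f | US | hh | bhb | fSb; D -> f | US | bhb; U -> f | US | ff | hh | UDU | bhb | fSb

Unit productions: S->D, U->S.
Unit pairs (A ⇒* B via units): (S,D), (U,D), (U,S).
S: inherits non-unit rules of {D, S} → US | bhb | f | fSb | hh.
D: inherits non-unit rules of {D} → US | bhb | f.
U: inherits non-unit rules of {D, S, U} → UDU | US | bhb | f | fSb | ff | hh.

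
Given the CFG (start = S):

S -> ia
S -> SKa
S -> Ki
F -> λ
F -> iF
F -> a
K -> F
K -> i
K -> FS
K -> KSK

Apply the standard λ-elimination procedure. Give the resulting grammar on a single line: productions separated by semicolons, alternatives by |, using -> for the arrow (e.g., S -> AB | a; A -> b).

S -> i | Ki | Sa | ia | SKa; F -> a | i | iF; K -> F | S | i | FS | KS | SK | KSK

Nullable set: {F, K}.
S -> Ki: K nullable, giving Ki | i.
S -> SKa: K nullable, giving SKa | Sa.
Drop F -> λ.
F -> iF: F nullable, giving i | iF.
K -> F: F nullable, giving F.
K -> FS: F nullable, giving FS | S.
K -> KSK: K, K nullable, giving KS | KSK | S | SK.
Unchanged (no nullable symbols): S -> ia; F -> a; K -> i.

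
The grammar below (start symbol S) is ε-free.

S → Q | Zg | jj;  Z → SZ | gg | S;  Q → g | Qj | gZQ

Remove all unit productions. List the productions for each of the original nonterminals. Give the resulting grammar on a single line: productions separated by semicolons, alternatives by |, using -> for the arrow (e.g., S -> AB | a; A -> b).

S -> g | Qj | Zg | jj | gZQ; Q -> g | Qj | gZQ; Z -> g | Qj | SZ | Zg | gg | jj | gZQ

Unit productions: S->Q, Z->S.
Unit pairs (A ⇒* B via units): (S,Q), (Z,Q), (Z,S).
S: inherits non-unit rules of {Q, S} → Qj | Zg | g | gZQ | jj.
Q: inherits non-unit rules of {Q} → Qj | g | gZQ.
Z: inherits non-unit rules of {Q, S, Z} → Qj | SZ | Zg | g | gZQ | gg | jj.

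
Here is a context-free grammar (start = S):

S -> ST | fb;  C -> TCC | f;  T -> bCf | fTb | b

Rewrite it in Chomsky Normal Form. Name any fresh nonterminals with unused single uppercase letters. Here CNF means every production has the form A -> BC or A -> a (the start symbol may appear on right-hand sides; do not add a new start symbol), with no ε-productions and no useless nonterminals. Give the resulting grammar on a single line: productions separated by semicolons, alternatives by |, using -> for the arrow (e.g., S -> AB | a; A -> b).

No ε-productions.
No unit productions to eliminate.
TERM: introduce B -> b, A -> f and substitute in every rule of length ≥2.
BIN: C -> TCC becomes C -> TD, D -> CC; T -> ATB becomes T -> AE, E -> TB; T -> BCA becomes T -> BF, F -> CA.

S -> AB | ST; A -> f; B -> b; C -> f | TD; D -> CC; E -> TB; F -> CA; T -> b | AE | BF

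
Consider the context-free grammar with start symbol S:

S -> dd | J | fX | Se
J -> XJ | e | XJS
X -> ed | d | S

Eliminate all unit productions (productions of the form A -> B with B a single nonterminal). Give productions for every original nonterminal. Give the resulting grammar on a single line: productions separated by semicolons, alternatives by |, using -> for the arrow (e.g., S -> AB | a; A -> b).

Unit productions: S->J, X->S.
Unit pairs (A ⇒* B via units): (S,J), (X,J), (X,S).
S: inherits non-unit rules of {J, S} → Se | XJ | XJS | dd | e | fX.
J: inherits non-unit rules of {J} → XJ | XJS | e.
X: inherits non-unit rules of {J, S, X} → Se | XJ | XJS | d | dd | e | ed | fX.

S -> e | Se | XJ | dd | fX | XJS; J -> e | XJ | XJS; X -> d | e | Se | XJ | dd | ed | fX | XJS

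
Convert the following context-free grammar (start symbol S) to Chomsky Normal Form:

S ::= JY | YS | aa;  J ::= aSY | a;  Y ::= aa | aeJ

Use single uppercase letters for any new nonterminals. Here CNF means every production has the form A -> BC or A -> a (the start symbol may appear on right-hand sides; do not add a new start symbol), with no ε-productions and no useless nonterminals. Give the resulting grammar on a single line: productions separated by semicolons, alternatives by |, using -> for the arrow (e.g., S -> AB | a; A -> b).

S -> AA | JY | YS; A -> a; B -> e; C -> SY; D -> BJ; J -> a | AC; Y -> AA | AD

No ε-productions.
No unit productions to eliminate.
TERM: introduce A -> a, B -> e and substitute in every rule of length ≥2.
BIN: J -> ASY becomes J -> AC, C -> SY; Y -> ABJ becomes Y -> AD, D -> BJ.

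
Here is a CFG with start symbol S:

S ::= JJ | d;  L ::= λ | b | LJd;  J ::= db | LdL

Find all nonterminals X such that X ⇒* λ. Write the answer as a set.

{L}

Directly nullable (have an ε-rule): {L}.
Not nullable: J, S — each has a terminal in every rule's right-hand side or depends on a non-nullable symbol.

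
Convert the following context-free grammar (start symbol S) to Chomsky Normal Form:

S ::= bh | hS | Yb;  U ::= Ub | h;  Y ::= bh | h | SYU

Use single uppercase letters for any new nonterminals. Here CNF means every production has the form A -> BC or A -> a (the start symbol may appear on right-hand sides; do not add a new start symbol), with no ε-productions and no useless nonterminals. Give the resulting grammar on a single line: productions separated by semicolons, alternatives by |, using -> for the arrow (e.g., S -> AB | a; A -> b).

S -> AB | BS | YA; A -> b; B -> h; C -> YU; U -> h | UA; Y -> h | AB | SC

No ε-productions.
No unit productions to eliminate.
TERM: introduce A -> b, B -> h and substitute in every rule of length ≥2.
BIN: Y -> SYU becomes Y -> SC, C -> YU.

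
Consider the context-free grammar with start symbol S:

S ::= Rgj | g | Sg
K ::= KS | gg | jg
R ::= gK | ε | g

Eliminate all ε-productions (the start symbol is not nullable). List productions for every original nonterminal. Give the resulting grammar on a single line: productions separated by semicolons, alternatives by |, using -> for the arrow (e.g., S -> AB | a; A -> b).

Nullable set: {R}.
S -> Rgj: R nullable, giving Rgj | gj.
Drop R -> ε.
Unchanged (no nullable symbols): S -> Sg; S -> g; K -> KS; K -> gg; K -> jg; R -> g; R -> gK.

S -> g | Sg | gj | Rgj; K -> KS | gg | jg; R -> g | gK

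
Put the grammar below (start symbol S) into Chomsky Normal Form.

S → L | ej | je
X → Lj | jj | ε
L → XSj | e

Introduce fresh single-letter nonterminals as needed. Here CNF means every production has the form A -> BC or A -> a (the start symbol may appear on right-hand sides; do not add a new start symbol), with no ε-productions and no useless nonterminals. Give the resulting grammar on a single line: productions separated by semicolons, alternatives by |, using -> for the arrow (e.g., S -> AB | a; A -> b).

Nullable: {X}; after ε-elimination: S -> L | ej | je; L -> e | Sj | XSj; X -> Lj | jj.
After unit-elimination: S -> e | Sj | ej | je | XSj; L -> e | Sj | XSj; X -> Lj | jj.
TERM: introduce B -> e, A -> j and substitute in every rule of length ≥2.
BIN: L -> XSA becomes L -> XC, C -> SA; S -> XSA becomes S -> XD, D -> SA.

S -> e | AB | BA | SA | XD; A -> j; B -> e; C -> SA; D -> SA; L -> e | SA | XC; X -> AA | LA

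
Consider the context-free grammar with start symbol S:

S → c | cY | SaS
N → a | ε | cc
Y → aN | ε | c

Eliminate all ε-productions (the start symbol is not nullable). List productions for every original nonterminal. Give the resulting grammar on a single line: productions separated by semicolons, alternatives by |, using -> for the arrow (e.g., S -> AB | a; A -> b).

Nullable set: {N, Y}.
S -> cY: Y nullable, giving c | cY.
Drop N -> ε.
Drop Y -> ε.
Y -> aN: N nullable, giving a | aN.
Unchanged (no nullable symbols): S -> SaS; S -> c; N -> a; N -> cc; Y -> c.

S -> c | cY | SaS; N -> a | cc; Y -> a | c | aN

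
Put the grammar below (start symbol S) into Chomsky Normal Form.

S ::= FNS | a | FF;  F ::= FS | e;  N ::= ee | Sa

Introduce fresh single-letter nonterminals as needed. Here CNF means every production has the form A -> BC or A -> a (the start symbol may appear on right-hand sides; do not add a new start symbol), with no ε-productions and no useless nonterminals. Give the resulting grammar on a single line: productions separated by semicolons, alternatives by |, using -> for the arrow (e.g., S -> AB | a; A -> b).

No ε-productions.
No unit productions to eliminate.
TERM: introduce A -> a, B -> e and substitute in every rule of length ≥2.
BIN: S -> FNS becomes S -> FC, C -> NS.

S -> a | FC | FF; A -> a; B -> e; C -> NS; F -> e | FS; N -> BB | SA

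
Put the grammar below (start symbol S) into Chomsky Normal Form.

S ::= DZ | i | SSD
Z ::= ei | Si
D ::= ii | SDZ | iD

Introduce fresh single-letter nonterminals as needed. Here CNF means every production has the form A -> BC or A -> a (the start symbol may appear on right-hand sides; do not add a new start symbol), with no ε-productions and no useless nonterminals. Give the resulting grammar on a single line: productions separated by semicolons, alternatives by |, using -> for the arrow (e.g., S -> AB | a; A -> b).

No ε-productions.
No unit productions to eliminate.
TERM: introduce B -> e, A -> i and substitute in every rule of length ≥2.
BIN: D -> SDZ becomes D -> SC, C -> DZ; S -> SSD becomes S -> SE, E -> SD.

S -> i | DZ | SE; A -> i; B -> e; C -> DZ; D -> AA | AD | SC; E -> SD; Z -> BA | SA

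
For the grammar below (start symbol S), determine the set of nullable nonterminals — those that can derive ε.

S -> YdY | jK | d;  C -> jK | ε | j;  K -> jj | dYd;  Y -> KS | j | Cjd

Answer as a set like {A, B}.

Directly nullable (have an ε-rule): {C}.
Not nullable: K, S, Y — each has a terminal in every rule's right-hand side or depends on a non-nullable symbol.

{C}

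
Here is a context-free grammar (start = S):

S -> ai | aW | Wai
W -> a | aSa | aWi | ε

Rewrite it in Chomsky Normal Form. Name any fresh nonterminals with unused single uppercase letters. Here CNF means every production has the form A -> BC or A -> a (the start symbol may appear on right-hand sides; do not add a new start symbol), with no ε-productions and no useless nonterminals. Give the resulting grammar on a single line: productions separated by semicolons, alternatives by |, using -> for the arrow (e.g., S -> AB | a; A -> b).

S -> a | AB | AW | WC; A -> a; B -> i; C -> AB; D -> SA; E -> WB; W -> a | AB | AD | AE

Nullable: {W}; after ε-elimination: S -> a | aW | ai | Wai; W -> a | ai | aSa | aWi.
No unit productions to eliminate.
TERM: introduce A -> a, B -> i and substitute in every rule of length ≥2.
BIN: S -> WAB becomes S -> WC, C -> AB; W -> ASA becomes W -> AD, D -> SA; W -> AWB becomes W -> AE, E -> WB.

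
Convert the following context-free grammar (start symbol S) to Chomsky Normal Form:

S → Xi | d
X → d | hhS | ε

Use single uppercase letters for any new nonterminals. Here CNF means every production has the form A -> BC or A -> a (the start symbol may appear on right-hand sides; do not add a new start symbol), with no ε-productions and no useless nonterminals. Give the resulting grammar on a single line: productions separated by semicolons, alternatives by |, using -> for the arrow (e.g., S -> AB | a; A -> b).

S -> d | i | XA; A -> i; B -> h; C -> BS; X -> d | BC

Nullable: {X}; after ε-elimination: S -> d | i | Xi; X -> d | hhS.
No unit productions to eliminate.
TERM: introduce B -> h, A -> i and substitute in every rule of length ≥2.
BIN: X -> BBS becomes X -> BC, C -> BS.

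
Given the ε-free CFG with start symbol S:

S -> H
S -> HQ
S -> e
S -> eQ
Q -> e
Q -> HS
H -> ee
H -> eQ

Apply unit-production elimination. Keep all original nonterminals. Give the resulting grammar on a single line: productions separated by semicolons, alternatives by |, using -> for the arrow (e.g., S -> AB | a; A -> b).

S -> e | HQ | eQ | ee; H -> eQ | ee; Q -> e | HS

Unit productions: S->H.
Unit pairs (A ⇒* B via units): (S,H).
S: inherits non-unit rules of {H, S} → HQ | e | eQ | ee.
H: inherits non-unit rules of {H} → eQ | ee.
Q: inherits non-unit rules of {Q} → HS | e.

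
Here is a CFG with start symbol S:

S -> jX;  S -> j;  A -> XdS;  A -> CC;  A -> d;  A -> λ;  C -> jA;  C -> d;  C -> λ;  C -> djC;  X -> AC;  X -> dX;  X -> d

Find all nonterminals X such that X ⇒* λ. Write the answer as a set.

Directly nullable (have an ε-rule): {A, C}.
X is nullable via X -> AC (every symbol on the right is already known nullable).
Not nullable: S — each has a terminal in every rule's right-hand side or depends on a non-nullable symbol.

{A, C, X}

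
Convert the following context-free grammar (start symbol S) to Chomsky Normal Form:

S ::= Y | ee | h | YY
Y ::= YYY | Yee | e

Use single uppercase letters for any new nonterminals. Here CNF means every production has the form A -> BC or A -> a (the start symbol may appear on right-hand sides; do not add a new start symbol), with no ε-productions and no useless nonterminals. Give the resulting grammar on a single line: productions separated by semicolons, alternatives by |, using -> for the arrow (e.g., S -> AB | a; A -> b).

S -> e | h | AA | YB | YC | YY; A -> e; B -> AA; C -> YY; D -> AA; E -> YY; Y -> e | YD | YE

No ε-productions.
After unit-elimination: S -> e | h | YY | ee | YYY | Yee; Y -> e | YYY | Yee.
TERM: introduce A -> e and substitute in every rule of length ≥2.
BIN: S -> YAA becomes S -> YB, B -> AA; S -> YYY becomes S -> YC, C -> YY; Y -> YAA becomes Y -> YD, D -> AA; Y -> YYY becomes Y -> YE, E -> YY.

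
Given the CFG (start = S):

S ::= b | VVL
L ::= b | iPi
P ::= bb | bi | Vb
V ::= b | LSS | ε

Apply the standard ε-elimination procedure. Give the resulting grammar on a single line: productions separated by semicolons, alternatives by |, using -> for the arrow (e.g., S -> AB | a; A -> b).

S -> L | b | VL | VVL; L -> b | iPi; P -> b | Vb | bb | bi; V -> b | LSS

Nullable set: {V}.
S -> VVL: V, V nullable, giving L | VL | VVL.
P -> Vb: V nullable, giving Vb | b.
Drop V -> ε.
Unchanged (no nullable symbols): S -> b; L -> b; L -> iPi; P -> bb; P -> bi; V -> LSS; V -> b.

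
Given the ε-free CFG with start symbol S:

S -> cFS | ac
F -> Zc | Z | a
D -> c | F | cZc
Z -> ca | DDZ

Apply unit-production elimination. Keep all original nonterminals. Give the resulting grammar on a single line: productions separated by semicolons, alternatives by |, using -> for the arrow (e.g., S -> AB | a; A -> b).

S -> ac | cFS; D -> a | c | Zc | ca | DDZ | cZc; F -> a | Zc | ca | DDZ; Z -> ca | DDZ

Unit productions: D->F, F->Z.
Unit pairs (A ⇒* B via units): (D,F), (D,Z), (F,Z).
S: inherits non-unit rules of {S} → ac | cFS.
D: inherits non-unit rules of {D, F, Z} → DDZ | Zc | a | c | cZc | ca.
F: inherits non-unit rules of {F, Z} → DDZ | Zc | a | ca.
Z: inherits non-unit rules of {Z} → DDZ | ca.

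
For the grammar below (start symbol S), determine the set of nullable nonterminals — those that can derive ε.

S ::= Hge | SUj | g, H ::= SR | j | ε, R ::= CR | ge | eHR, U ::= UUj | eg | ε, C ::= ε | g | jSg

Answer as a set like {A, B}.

{C, H, U}

Directly nullable (have an ε-rule): {C, H, U}.
Not nullable: R, S — each has a terminal in every rule's right-hand side or depends on a non-nullable symbol.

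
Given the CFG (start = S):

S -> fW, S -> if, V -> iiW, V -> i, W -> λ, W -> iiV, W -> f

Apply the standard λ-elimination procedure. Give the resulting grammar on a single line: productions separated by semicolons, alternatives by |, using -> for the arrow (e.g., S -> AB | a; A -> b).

Nullable set: {W}.
S -> fW: W nullable, giving f | fW.
V -> iiW: W nullable, giving ii | iiW.
Drop W -> λ.
Unchanged (no nullable symbols): S -> if; V -> i; W -> f; W -> iiV.

S -> f | fW | if; V -> i | ii | iiW; W -> f | iiV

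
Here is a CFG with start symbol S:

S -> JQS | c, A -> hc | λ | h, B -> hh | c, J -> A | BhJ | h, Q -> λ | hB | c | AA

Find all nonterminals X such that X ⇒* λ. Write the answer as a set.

{A, J, Q}

Directly nullable (have an ε-rule): {A, Q}.
J is nullable via J -> A (every symbol on the right is already known nullable).
Not nullable: B, S — each has a terminal in every rule's right-hand side or depends on a non-nullable symbol.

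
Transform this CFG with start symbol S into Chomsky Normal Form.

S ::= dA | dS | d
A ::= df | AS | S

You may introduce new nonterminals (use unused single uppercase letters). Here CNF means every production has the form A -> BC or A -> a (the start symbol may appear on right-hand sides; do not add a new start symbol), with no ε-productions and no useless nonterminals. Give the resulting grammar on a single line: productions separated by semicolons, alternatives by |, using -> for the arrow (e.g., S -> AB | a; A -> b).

No ε-productions.
After unit-elimination: S -> d | dA | dS; A -> d | AS | dA | dS | df.
TERM: introduce B -> d, C -> f and substitute in every rule of length ≥2.

S -> d | BA | BS; A -> d | AS | BA | BC | BS; B -> d; C -> f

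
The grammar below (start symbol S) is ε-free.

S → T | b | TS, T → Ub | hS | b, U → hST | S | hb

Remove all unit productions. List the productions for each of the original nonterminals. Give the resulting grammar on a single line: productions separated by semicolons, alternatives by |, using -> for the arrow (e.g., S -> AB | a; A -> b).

Unit productions: S->T, U->S.
Unit pairs (A ⇒* B via units): (S,T), (U,S), (U,T).
S: inherits non-unit rules of {S, T} → TS | Ub | b | hS.
T: inherits non-unit rules of {T} → Ub | b | hS.
U: inherits non-unit rules of {S, T, U} → TS | Ub | b | hS | hST | hb.

S -> b | TS | Ub | hS; T -> b | Ub | hS; U -> b | TS | Ub | hS | hb | hST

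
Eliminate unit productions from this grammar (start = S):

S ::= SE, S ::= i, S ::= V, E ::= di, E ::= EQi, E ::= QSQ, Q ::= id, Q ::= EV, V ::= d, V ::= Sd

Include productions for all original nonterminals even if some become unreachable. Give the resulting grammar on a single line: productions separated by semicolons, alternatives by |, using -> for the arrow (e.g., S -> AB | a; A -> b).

Unit productions: S->V.
Unit pairs (A ⇒* B via units): (S,V).
S: inherits non-unit rules of {S, V} → SE | Sd | d | i.
E: inherits non-unit rules of {E} → EQi | QSQ | di.
Q: inherits non-unit rules of {Q} → EV | id.
V: inherits non-unit rules of {V} → Sd | d.

S -> d | i | SE | Sd; E -> di | EQi | QSQ; Q -> EV | id; V -> d | Sd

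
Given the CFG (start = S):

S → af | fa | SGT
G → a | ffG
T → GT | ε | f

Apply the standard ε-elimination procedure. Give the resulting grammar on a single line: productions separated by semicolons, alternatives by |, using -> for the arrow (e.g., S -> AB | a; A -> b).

S -> SG | af | fa | SGT; G -> a | ffG; T -> G | f | GT

Nullable set: {T}.
S -> SGT: T nullable, giving SG | SGT.
Drop T -> ε.
T -> GT: T nullable, giving G | GT.
Unchanged (no nullable symbols): S -> af; S -> fa; G -> a; G -> ffG; T -> f.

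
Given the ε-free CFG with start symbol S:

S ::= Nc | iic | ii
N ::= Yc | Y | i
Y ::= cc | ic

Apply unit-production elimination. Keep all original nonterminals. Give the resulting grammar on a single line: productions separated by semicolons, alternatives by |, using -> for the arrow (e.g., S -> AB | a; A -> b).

S -> Nc | ii | iic; N -> i | Yc | cc | ic; Y -> cc | ic

Unit productions: N->Y.
Unit pairs (A ⇒* B via units): (N,Y).
S: inherits non-unit rules of {S} → Nc | ii | iic.
N: inherits non-unit rules of {N, Y} → Yc | cc | i | ic.
Y: inherits non-unit rules of {Y} → cc | ic.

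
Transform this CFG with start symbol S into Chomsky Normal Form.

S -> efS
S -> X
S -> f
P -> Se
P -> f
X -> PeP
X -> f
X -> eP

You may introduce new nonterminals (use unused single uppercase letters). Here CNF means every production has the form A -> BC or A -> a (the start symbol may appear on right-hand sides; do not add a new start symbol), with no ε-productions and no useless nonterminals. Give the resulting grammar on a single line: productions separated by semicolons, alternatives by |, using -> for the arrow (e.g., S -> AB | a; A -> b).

S -> f | AC | AP | PD; A -> e; B -> f; C -> BS; D -> AP; P -> f | SA

No ε-productions.
After unit-elimination: S -> f | eP | PeP | efS; P -> f | Se; X -> f | eP | PeP.
TERM: introduce A -> e, B -> f and substitute in every rule of length ≥2.
BIN: S -> ABS becomes S -> AC, C -> BS; S -> PAP becomes S -> PD, D -> AP; X -> PAP becomes X -> PE, E -> AP.
Drop unreachable/unproductive: X.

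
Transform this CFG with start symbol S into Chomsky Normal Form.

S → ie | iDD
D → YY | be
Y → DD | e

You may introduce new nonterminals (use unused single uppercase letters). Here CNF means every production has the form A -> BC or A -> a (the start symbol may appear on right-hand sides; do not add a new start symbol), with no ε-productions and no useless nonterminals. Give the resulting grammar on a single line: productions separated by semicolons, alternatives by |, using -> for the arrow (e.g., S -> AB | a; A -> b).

No ε-productions.
No unit productions to eliminate.
TERM: introduce A -> b, B -> e, C -> i and substitute in every rule of length ≥2.
BIN: S -> CDD becomes S -> CE, E -> DD.

S -> CB | CE; A -> b; B -> e; C -> i; D -> AB | YY; E -> DD; Y -> e | DD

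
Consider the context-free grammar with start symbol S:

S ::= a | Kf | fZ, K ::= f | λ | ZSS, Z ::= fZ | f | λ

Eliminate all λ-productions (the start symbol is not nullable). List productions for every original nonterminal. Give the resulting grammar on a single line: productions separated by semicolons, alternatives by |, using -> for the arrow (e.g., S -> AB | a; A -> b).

S -> a | f | Kf | fZ; K -> f | SS | ZSS; Z -> f | fZ

Nullable set: {K, Z}.
S -> Kf: K nullable, giving Kf | f.
S -> fZ: Z nullable, giving f | fZ.
Drop K -> λ.
K -> ZSS: Z nullable, giving SS | ZSS.
Drop Z -> λ.
Z -> fZ: Z nullable, giving f | fZ.
Unchanged (no nullable symbols): S -> a; K -> f; Z -> f.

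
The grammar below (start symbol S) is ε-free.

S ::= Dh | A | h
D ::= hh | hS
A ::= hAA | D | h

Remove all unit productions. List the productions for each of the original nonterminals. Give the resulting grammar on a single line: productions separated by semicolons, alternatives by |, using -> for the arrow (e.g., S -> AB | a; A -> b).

S -> h | Dh | hS | hh | hAA; A -> h | hS | hh | hAA; D -> hS | hh

Unit productions: A->D, S->A.
Unit pairs (A ⇒* B via units): (A,D), (S,A), (S,D).
S: inherits non-unit rules of {A, D, S} → Dh | h | hAA | hS | hh.
A: inherits non-unit rules of {A, D} → h | hAA | hS | hh.
D: inherits non-unit rules of {D} → hS | hh.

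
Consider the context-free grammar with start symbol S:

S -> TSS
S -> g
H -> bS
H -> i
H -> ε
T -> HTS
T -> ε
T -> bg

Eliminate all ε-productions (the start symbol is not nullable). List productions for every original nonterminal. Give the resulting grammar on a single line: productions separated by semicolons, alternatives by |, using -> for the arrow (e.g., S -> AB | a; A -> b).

Nullable set: {H, T}.
S -> TSS: T nullable, giving SS | TSS.
Drop H -> ε.
Drop T -> ε.
T -> HTS: H, T nullable, giving HS | HTS | S | TS.
Unchanged (no nullable symbols): S -> g; H -> bS; H -> i; T -> bg.

S -> g | SS | TSS; H -> i | bS; T -> S | HS | TS | bg | HTS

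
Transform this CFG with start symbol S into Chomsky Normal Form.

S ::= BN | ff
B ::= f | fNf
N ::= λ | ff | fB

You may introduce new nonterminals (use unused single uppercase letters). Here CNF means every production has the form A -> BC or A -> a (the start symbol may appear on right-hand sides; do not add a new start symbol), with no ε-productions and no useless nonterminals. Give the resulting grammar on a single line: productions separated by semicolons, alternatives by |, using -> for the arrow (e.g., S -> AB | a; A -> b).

S -> f | AA | AD | BN; A -> f; B -> f | AA | AC; C -> NA; D -> NA; N -> AA | AB

Nullable: {N}; after ε-elimination: S -> B | BN | ff; B -> f | ff | fNf; N -> fB | ff.
After unit-elimination: S -> f | BN | ff | fNf; B -> f | ff | fNf; N -> fB | ff.
TERM: introduce A -> f and substitute in every rule of length ≥2.
BIN: B -> ANA becomes B -> AC, C -> NA; S -> ANA becomes S -> AD, D -> NA.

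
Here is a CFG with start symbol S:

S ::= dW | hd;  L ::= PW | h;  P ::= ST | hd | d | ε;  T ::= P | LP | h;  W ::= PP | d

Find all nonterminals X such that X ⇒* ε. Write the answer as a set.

{L, P, T, W}

Directly nullable (have an ε-rule): {P}.
T is nullable via T -> P (every symbol on the right is already known nullable).
W is nullable via W -> PP (every symbol on the right is already known nullable).
L is nullable via L -> PW (every symbol on the right is already known nullable).
Not nullable: S — each has a terminal in every rule's right-hand side or depends on a non-nullable symbol.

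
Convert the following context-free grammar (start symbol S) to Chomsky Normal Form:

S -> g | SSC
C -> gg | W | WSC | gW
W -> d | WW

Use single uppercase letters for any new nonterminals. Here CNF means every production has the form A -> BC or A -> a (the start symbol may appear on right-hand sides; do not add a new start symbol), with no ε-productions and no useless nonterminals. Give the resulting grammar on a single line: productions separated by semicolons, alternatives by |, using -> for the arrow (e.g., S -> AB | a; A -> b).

No ε-productions.
After unit-elimination: S -> g | SSC; C -> d | WW | gW | gg | WSC; W -> d | WW.
TERM: introduce A -> g and substitute in every rule of length ≥2.
BIN: C -> WSC becomes C -> WB, B -> SC; S -> SSC becomes S -> SD, D -> SC.

S -> g | SD; A -> g; B -> SC; C -> d | AA | AW | WB | WW; D -> SC; W -> d | WW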